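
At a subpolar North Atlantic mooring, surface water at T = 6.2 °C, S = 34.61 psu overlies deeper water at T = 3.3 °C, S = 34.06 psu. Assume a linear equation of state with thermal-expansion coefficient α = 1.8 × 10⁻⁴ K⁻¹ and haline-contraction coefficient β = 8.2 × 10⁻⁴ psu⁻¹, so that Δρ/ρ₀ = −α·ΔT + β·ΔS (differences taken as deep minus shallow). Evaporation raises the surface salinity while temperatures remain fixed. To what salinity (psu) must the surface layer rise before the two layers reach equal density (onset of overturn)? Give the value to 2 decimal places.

34.70 psu

Neutral buoyancy requires −α(T_deep − T_surf) + β(S_deep − S_surf′) = 0.
S_surf′ = S_deep − (α/β)·ΔT = 34.06 − (1.8 × 10⁻⁴/8.2 × 10⁻⁴)·(-2.9) = 34.6966 psu.
Increase required: 34.6966 − 34.61 = 0.0866 psu.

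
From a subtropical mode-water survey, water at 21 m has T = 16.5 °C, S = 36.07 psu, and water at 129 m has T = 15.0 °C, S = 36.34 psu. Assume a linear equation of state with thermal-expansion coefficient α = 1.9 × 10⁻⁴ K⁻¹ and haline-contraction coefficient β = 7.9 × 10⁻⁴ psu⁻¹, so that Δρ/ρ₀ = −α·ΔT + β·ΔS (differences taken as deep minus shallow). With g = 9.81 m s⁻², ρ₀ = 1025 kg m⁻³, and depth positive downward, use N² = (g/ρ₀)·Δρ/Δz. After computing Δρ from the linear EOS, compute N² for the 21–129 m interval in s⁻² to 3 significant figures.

4.53 × 10⁻⁵ s⁻²

ΔT = -1.5 K, ΔS = +0.27 psu (deep − shallow).
Δρ/ρ₀ = −αΔT + βΔS = 2.85 × 10⁻⁴ + 2.133 × 10⁻⁴ = 4.983 × 10⁻⁴, so Δρ ≈ 0.5108 kg m⁻³.
N² = (g/ρ₀)·Δρ/Δz = g·(Δρ/ρ₀)/Δz = 9.81 × 4.983 × 10⁻⁴ / 108 = 4.5262 × 10⁻⁵ s⁻² ≈ 4.53 × 10⁻⁵ s⁻².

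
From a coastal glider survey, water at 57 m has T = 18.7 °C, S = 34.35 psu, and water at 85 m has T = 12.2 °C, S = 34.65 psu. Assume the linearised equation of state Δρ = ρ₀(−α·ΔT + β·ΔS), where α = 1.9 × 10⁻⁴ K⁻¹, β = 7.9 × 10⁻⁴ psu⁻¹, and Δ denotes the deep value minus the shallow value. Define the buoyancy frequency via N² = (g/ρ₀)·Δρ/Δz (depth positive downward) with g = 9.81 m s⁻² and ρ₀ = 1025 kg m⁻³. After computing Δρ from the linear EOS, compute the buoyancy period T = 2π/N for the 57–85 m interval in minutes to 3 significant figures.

4.61 min

ΔT = -6.5 K, ΔS = +0.30 psu (deep − shallow).
Δρ/ρ₀ = −αΔT + βΔS = 1.235 × 10⁻³ + 2.37 × 10⁻⁴ = 1.472 × 10⁻³, so Δρ ≈ 1.509 kg m⁻³.
N² = (g/ρ₀)·Δρ/Δz = g·(Δρ/ρ₀)/Δz = 9.81 × 1.472 × 10⁻³ / 28 = 5.1573 × 10⁻⁴ s⁻².
N = √(5.1573 × 10⁻⁴) = 0.022710 rad s⁻¹ → T = 2π/N = 276.67 s = 4.6112 min ≈ 4.61 min.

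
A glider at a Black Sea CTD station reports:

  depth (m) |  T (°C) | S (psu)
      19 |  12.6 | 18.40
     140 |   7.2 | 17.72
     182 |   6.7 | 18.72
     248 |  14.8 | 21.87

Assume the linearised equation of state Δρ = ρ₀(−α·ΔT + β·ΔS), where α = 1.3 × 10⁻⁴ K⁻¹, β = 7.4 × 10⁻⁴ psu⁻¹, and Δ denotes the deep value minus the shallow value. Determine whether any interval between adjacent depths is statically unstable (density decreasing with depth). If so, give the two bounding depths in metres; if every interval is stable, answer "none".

none

Evaluate Δρ/ρ₀ = −αΔT + βΔS across each adjacent pair:
  19–140 m: −αΔT+βΔS = −(1.3 × 10⁻⁴)(-5.4)+(7.4 × 10⁻⁴)(-0.68) = 2.0 × 10⁻⁴ → stable
  140–182 m: −αΔT+βΔS = −(1.3 × 10⁻⁴)(-0.5)+(7.4 × 10⁻⁴)(+1.00) = 8.0 × 10⁻⁴ → stable
  182–248 m: −αΔT+βΔS = −(1.3 × 10⁻⁴)(+8.1)+(7.4 × 10⁻⁴)(+3.15) = 1.3 × 10⁻³ → stable
Every interval has Δρ > 0: the column is stably stratified throughout.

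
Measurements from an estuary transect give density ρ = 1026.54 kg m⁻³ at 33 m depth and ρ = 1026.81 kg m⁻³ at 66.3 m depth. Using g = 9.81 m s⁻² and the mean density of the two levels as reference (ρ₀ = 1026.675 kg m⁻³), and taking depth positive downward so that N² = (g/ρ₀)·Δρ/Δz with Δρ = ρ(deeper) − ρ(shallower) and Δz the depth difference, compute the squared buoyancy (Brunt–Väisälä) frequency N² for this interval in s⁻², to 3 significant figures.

Δρ = 1026.81 − 1026.54 = 0.27 kg m⁻³ over Δz = 66.3 − 33 = 33.3 m.
N² = (9.81/1026.675) × (0.27/33.3) = 7.7474 × 10⁻⁵ s⁻² ≈ 7.75 × 10⁻⁵ s⁻².

7.75 × 10⁻⁵ s⁻²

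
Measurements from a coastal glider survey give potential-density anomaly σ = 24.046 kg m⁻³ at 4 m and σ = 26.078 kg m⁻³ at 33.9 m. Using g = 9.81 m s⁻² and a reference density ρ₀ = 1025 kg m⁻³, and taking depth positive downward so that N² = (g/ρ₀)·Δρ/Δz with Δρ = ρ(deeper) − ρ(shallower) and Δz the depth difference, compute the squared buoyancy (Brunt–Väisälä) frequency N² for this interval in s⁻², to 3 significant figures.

Δρ = 1026.078 − 1024.046 = 2.032 kg m⁻³ over Δz = 33.9 − 4 = 29.9 m.
N² = (9.81/1025) × (2.032/29.9) = 6.5043 × 10⁻⁴ s⁻² ≈ 6.50 × 10⁻⁴ s⁻².

6.50 × 10⁻⁴ s⁻²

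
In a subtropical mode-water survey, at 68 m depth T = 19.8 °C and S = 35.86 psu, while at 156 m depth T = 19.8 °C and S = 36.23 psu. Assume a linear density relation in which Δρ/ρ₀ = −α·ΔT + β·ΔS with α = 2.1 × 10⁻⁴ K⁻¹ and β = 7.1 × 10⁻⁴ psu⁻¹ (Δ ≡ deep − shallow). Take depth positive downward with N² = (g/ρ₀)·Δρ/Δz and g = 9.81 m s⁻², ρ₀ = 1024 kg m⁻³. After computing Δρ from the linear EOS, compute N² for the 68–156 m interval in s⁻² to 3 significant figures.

2.93 × 10⁻⁵ s⁻²

ΔT = +0.0 K, ΔS = +0.37 psu (deep − shallow).
Δρ/ρ₀ = −αΔT + βΔS = 0 + 2.627 × 10⁻⁴ = 2.627 × 10⁻⁴, so Δρ ≈ 0.2690 kg m⁻³.
N² = (g/ρ₀)·Δρ/Δz = g·(Δρ/ρ₀)/Δz = 9.81 × 2.627 × 10⁻⁴ / 88 = 2.9285 × 10⁻⁵ s⁻² ≈ 2.93 × 10⁻⁵ s⁻².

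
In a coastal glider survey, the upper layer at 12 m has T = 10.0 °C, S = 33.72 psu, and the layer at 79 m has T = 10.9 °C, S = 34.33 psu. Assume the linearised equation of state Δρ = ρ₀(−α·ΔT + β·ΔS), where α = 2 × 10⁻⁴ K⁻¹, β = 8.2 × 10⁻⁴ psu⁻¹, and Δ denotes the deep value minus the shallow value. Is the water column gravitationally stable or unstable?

ΔT = 10.9 − 10.0 = +0.9 K and ΔS = 34.33 − 33.72 = +0.61 psu (deep − shallow).
−αΔT = -1.80 × 10⁻⁴; βΔS = 5.002 × 10⁻⁴; sum Δρ/ρ₀ = 3.202 × 10⁻⁴.
Δρ/ρ₀ > 0, so Δρ > 0: deeper water is denser → statically stable.

stable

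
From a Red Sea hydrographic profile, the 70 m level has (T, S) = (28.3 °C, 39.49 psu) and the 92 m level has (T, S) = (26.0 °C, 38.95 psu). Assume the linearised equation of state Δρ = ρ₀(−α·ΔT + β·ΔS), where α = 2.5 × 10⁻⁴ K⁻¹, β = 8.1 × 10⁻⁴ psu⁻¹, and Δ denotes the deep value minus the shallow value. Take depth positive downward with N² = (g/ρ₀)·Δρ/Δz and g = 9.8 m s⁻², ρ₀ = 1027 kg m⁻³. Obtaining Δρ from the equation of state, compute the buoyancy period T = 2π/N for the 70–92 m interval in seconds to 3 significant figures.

ΔT = -2.3 K, ΔS = -0.54 psu (deep − shallow).
Δρ/ρ₀ = −αΔT + βΔS = 5.75 × 10⁻⁴ − 4.374 × 10⁻⁴ = 1.376 × 10⁻⁴, so Δρ ≈ 0.1413 kg m⁻³.
N² = (g/ρ₀)·Δρ/Δz = g·(Δρ/ρ₀)/Δz = 9.8 × 1.376 × 10⁻⁴ / 22 = 6.1295 × 10⁻⁵ s⁻².
N = √(6.1295 × 10⁻⁵) = 7.8291 × 10⁻³ rad s⁻¹ → T = 2π/N = 802.54 s ≈ 803 s.

803 s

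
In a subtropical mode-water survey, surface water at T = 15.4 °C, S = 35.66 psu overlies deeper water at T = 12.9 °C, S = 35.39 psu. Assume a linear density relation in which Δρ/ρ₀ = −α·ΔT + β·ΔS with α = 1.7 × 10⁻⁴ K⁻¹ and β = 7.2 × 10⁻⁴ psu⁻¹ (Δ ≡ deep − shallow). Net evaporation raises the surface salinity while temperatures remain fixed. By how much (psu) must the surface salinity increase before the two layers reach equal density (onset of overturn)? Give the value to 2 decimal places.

0.32 psu

Neutral buoyancy requires −α(T_deep − T_surf) + β(S_deep − S_surf′) = 0.
S_surf′ = S_deep − (α/β)·ΔT = 35.39 − (1.7 × 10⁻⁴/7.2 × 10⁻⁴)·(-2.5) = 35.9803 psu.
Increase required: 35.9803 − 35.66 = 0.3203 psu.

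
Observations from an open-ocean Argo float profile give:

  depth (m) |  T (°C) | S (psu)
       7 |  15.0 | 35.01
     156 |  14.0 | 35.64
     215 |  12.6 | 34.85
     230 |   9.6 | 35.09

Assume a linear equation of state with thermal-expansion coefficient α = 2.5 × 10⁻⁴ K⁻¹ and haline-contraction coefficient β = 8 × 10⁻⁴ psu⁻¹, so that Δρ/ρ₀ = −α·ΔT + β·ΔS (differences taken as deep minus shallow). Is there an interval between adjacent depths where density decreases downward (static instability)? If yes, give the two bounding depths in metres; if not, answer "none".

Evaluate Δρ/ρ₀ = −αΔT + βΔS across each adjacent pair:
  7–156 m: −αΔT+βΔS = −(2.5 × 10⁻⁴)(-1.0)+(8 × 10⁻⁴)(+0.63) = 7.5 × 10⁻⁴ → stable
  156–215 m: −αΔT+βΔS = −(2.5 × 10⁻⁴)(-1.4)+(8 × 10⁻⁴)(-0.79) = -2.8 × 10⁻⁴ → UNSTABLE
  215–230 m: −αΔT+βΔS = −(2.5 × 10⁻⁴)(-3.0)+(8 × 10⁻⁴)(+0.24) = 9.4 × 10⁻⁴ → stable
The 156–215 m interval has Δρ < 0: lighter water underlies denser water.

156–215 m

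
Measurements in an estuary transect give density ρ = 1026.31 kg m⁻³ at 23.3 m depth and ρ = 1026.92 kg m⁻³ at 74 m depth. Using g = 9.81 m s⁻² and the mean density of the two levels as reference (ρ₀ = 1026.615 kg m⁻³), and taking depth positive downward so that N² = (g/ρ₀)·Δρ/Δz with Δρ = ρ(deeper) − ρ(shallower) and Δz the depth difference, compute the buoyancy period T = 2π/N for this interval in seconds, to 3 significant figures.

Δρ = 1026.92 − 1026.31 = 0.61 kg m⁻³ over Δz = 74 − 23.3 = 50.7 m.
N² = (9.81/1026.615) × (0.61/50.7) = 1.1497 × 10⁻⁴ s⁻².
N = √(1.1497 × 10⁻⁴) = 0.010722 rad s⁻¹, so T = 2π/N = 586.01 s ≈ 586 s.
Since Δρ > 0 the layer is stably stratified.

586 s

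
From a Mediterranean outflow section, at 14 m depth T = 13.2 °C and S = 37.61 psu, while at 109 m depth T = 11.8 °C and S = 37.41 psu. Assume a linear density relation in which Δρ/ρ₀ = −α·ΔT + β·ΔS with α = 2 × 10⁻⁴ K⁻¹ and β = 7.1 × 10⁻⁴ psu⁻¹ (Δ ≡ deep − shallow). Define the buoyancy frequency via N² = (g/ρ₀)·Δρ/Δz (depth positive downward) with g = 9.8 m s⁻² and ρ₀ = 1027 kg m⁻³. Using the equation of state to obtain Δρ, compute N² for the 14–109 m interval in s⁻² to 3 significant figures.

ΔT = -1.4 K, ΔS = -0.20 psu (deep − shallow).
Δρ/ρ₀ = −αΔT + βΔS = 2.80 × 10⁻⁴ − 1.42 × 10⁻⁴ = 1.38 × 10⁻⁴, so Δρ ≈ 0.1417 kg m⁻³.
N² = (g/ρ₀)·Δρ/Δz = g·(Δρ/ρ₀)/Δz = 9.8 × 1.38 × 10⁻⁴ / 95 = 1.4236 × 10⁻⁵ s⁻² ≈ 1.42 × 10⁻⁵ s⁻².

1.42 × 10⁻⁵ s⁻²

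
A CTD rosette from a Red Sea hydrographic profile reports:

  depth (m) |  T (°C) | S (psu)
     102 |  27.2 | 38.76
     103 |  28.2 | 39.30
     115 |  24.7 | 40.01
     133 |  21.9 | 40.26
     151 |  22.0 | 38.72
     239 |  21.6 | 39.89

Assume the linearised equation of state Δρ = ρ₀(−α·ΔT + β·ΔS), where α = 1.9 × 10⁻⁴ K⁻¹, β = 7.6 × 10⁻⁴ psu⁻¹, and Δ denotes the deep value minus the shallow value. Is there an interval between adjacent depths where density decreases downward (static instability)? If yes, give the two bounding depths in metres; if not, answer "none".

133–151 m

Evaluate Δρ/ρ₀ = −αΔT + βΔS across each adjacent pair:
  102–103 m: −αΔT+βΔS = −(1.9 × 10⁻⁴)(+1.0)+(7.6 × 10⁻⁴)(+0.54) = 2.2 × 10⁻⁴ → stable
  103–115 m: −αΔT+βΔS = −(1.9 × 10⁻⁴)(-3.5)+(7.6 × 10⁻⁴)(+0.71) = 1.2 × 10⁻³ → stable
  115–133 m: −αΔT+βΔS = −(1.9 × 10⁻⁴)(-2.8)+(7.6 × 10⁻⁴)(+0.25) = 7.2 × 10⁻⁴ → stable
  133–151 m: −αΔT+βΔS = −(1.9 × 10⁻⁴)(+0.1)+(7.6 × 10⁻⁴)(-1.54) = -1.2 × 10⁻³ → UNSTABLE
  151–239 m: −αΔT+βΔS = −(1.9 × 10⁻⁴)(-0.4)+(7.6 × 10⁻⁴)(+1.17) = 9.7 × 10⁻⁴ → stable
The 133–151 m interval has Δρ < 0: lighter water underlies denser water.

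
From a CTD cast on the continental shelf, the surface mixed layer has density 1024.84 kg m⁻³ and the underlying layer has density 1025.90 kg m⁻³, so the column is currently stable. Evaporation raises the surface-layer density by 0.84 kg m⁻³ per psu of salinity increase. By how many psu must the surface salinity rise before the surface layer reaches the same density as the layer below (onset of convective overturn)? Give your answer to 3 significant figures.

Density deficit of the surface layer: 1025.90 − 1024.84 = 1.06 kg m⁻³.
Required change = 1.06 / 0.84 = 1.26 psu.

1.26 psu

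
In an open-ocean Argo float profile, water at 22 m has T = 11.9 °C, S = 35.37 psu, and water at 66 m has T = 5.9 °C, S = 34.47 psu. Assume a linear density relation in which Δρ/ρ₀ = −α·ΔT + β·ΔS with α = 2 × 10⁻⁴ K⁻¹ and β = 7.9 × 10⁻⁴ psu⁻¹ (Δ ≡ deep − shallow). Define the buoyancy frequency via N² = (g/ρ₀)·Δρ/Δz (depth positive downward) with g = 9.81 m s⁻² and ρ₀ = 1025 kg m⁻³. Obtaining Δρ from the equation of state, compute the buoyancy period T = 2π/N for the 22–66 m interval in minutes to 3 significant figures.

10.0 min

ΔT = -6.0 K, ΔS = -0.90 psu (deep − shallow).
Δρ/ρ₀ = −αΔT + βΔS = 1.20 × 10⁻³ − 7.11 × 10⁻⁴ = 4.89 × 10⁻⁴, so Δρ ≈ 0.5012 kg m⁻³.
N² = (g/ρ₀)·Δρ/Δz = g·(Δρ/ρ₀)/Δz = 9.81 × 4.89 × 10⁻⁴ / 44 = 1.0902 × 10⁻⁴ s⁻².
N = √(1.0902 × 10⁻⁴) = 0.010441 rad s⁻¹ → T = 2π/N = 601.78 s = 10.030 min ≈ 10.0 min.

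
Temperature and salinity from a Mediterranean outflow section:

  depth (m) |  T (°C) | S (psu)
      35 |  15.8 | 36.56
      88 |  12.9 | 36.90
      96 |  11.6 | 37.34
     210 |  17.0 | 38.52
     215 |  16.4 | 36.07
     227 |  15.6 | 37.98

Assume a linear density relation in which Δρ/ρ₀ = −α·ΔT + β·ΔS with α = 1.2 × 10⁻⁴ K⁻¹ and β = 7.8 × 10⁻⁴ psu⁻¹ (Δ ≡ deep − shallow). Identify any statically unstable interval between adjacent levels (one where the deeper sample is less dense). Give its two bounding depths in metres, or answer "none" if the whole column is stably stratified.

Evaluate Δρ/ρ₀ = −αΔT + βΔS across each adjacent pair:
  35–88 m: −αΔT+βΔS = −(1.2 × 10⁻⁴)(-2.9)+(7.8 × 10⁻⁴)(+0.34) = 6.1 × 10⁻⁴ → stable
  88–96 m: −αΔT+βΔS = −(1.2 × 10⁻⁴)(-1.3)+(7.8 × 10⁻⁴)(+0.44) = 5.0 × 10⁻⁴ → stable
  96–210 m: −αΔT+βΔS = −(1.2 × 10⁻⁴)(+5.4)+(7.8 × 10⁻⁴)(+1.18) = 2.7 × 10⁻⁴ → stable
  210–215 m: −αΔT+βΔS = −(1.2 × 10⁻⁴)(-0.6)+(7.8 × 10⁻⁴)(-2.45) = -1.8 × 10⁻³ → UNSTABLE
  215–227 m: −αΔT+βΔS = −(1.2 × 10⁻⁴)(-0.8)+(7.8 × 10⁻⁴)(+1.91) = 1.6 × 10⁻³ → stable
The 210–215 m interval has Δρ < 0: lighter water underlies denser water.

210–215 m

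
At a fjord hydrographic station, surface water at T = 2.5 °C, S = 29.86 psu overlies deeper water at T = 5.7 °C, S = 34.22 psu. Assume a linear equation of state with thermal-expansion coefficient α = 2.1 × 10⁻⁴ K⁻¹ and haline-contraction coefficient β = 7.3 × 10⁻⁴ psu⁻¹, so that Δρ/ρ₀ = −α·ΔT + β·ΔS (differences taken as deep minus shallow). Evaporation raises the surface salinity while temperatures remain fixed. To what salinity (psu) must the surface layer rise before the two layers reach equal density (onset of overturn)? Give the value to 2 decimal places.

Neutral buoyancy requires −α(T_deep − T_surf) + β(S_deep − S_surf′) = 0.
S_surf′ = S_deep − (α/β)·ΔT = 34.22 − (2.1 × 10⁻⁴/7.3 × 10⁻⁴)·(+3.2) = 33.2995 psu.
Increase required: 33.2995 − 29.86 = 3.4395 psu.

33.30 psu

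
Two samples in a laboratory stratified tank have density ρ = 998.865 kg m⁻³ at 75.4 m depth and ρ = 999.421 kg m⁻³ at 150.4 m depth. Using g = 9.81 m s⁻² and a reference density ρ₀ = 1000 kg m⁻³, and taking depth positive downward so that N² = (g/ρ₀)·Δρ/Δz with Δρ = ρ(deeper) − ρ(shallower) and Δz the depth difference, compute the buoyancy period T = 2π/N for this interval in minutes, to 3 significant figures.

12.3 min

Δρ = 999.421 − 998.865 = 0.556 kg m⁻³ over Δz = 150.4 − 75.4 = 75 m.
N² = (9.81/1000) × (0.556/75) = 7.2725 × 10⁻⁵ s⁻².
N = √(7.2725 × 10⁻⁵) = 8.5279 × 10⁻³ rad s⁻¹, so T = 2π/N = 736.78 s = 12.280 min ≈ 12.3 min.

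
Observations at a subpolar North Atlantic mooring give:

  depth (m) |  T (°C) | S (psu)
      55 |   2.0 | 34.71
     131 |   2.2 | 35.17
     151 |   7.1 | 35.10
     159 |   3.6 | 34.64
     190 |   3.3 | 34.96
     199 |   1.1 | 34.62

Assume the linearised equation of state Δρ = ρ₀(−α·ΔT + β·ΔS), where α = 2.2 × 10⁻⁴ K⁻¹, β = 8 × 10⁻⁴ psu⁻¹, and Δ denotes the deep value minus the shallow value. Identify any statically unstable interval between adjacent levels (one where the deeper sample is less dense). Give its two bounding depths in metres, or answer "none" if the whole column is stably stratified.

131–151 m

Evaluate Δρ/ρ₀ = −αΔT + βΔS across each adjacent pair:
  55–131 m: −αΔT+βΔS = −(2.2 × 10⁻⁴)(+0.2)+(8 × 10⁻⁴)(+0.46) = 3.2 × 10⁻⁴ → stable
  131–151 m: −αΔT+βΔS = −(2.2 × 10⁻⁴)(+4.9)+(8 × 10⁻⁴)(-0.07) = -1.1 × 10⁻³ → UNSTABLE
  151–159 m: −αΔT+βΔS = −(2.2 × 10⁻⁴)(-3.5)+(8 × 10⁻⁴)(-0.46) = 4.0 × 10⁻⁴ → stable
  159–190 m: −αΔT+βΔS = −(2.2 × 10⁻⁴)(-0.3)+(8 × 10⁻⁴)(+0.32) = 3.2 × 10⁻⁴ → stable
  190–199 m: −αΔT+βΔS = −(2.2 × 10⁻⁴)(-2.2)+(8 × 10⁻⁴)(-0.34) = 2.1 × 10⁻⁴ → stable
The 131–151 m interval has Δρ < 0: lighter water underlies denser water.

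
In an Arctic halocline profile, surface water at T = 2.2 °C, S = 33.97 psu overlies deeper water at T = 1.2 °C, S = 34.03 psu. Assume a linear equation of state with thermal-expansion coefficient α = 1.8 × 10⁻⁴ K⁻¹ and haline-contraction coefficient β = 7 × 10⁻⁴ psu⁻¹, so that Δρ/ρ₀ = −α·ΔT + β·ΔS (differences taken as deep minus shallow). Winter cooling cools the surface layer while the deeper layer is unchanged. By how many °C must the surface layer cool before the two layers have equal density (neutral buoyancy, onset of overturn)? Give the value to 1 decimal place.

1.2 °C

Neutral buoyancy requires Δρ = 0, i.e. −α(T_deep − T_surf′) + β(S_deep − S_surf) = 0.
T_surf′ = T_deep − (β/α)·ΔS = 1.2 − (7 × 10⁻⁴/1.8 × 10⁻⁴)·(+0.06) = 0.967 °C.
Cooling required: 2.2 − (0.967) = 1.233 °C.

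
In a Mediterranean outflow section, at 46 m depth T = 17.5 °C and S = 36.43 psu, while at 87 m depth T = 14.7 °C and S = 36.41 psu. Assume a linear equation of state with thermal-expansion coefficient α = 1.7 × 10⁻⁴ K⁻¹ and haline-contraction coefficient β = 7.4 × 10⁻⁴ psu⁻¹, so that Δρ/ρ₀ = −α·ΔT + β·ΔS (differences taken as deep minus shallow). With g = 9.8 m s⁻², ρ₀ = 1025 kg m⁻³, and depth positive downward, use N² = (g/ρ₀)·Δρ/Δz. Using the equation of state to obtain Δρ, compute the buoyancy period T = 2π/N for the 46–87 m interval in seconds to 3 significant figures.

598 s

ΔT = -2.8 K, ΔS = -0.02 psu (deep − shallow).
Δρ/ρ₀ = −αΔT + βΔS = 4.76 × 10⁻⁴ − 1.48 × 10⁻⁵ = 4.612 × 10⁻⁴, so Δρ ≈ 0.4727 kg m⁻³.
N² = (g/ρ₀)·Δρ/Δz = g·(Δρ/ρ₀)/Δz = 9.8 × 4.612 × 10⁻⁴ / 41 = 1.1024 × 10⁻⁴ s⁻².
N = √(1.1024 × 10⁻⁴) = 0.010500 rad s⁻¹ → T = 2π/N = 598.40 s ≈ 598 s.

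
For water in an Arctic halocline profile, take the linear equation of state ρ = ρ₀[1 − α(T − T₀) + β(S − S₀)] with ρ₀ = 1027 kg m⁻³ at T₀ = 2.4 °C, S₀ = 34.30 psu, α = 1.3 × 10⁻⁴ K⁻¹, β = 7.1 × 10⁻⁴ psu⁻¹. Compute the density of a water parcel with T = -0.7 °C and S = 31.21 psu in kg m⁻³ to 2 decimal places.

1025.16 kg m⁻³

T − T₀ = -3.1 K, S − S₀ = -3.09 psu.
Bracket = 1 − α·(-3.1) + β·(-3.09) = 1 + (-1.7909 × 10⁻³) = 0.9982091.
ρ = 1027 × 0.9982091 = 1025.16 kg m⁻³.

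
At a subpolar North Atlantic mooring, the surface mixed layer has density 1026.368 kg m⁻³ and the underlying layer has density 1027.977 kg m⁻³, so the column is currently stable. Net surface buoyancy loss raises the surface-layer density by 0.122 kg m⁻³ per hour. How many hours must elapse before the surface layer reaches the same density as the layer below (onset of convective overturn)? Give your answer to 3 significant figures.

13.2 hours

Density deficit of the surface layer: 1027.977 − 1026.368 = 1.609 kg m⁻³.
Required change = 1.609 / 0.122 = 13.2 hours.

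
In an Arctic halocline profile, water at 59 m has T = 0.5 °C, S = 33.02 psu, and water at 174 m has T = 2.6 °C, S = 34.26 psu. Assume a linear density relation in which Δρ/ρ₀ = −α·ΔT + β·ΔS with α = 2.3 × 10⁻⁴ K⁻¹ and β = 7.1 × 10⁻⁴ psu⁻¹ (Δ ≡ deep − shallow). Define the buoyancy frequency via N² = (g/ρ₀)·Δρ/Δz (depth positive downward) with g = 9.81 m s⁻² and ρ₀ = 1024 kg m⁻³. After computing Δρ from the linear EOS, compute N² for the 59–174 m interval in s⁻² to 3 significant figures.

3.39 × 10⁻⁵ s⁻²

ΔT = +2.1 K, ΔS = +1.24 psu (deep − shallow).
Δρ/ρ₀ = −αΔT + βΔS = -4.83 × 10⁻⁴ + 8.804 × 10⁻⁴ = 3.974 × 10⁻⁴, so Δρ ≈ 0.4069 kg m⁻³.
N² = (g/ρ₀)·Δρ/Δz = g·(Δρ/ρ₀)/Δz = 9.81 × 3.974 × 10⁻⁴ / 115 = 3.3900 × 10⁻⁵ s⁻² ≈ 3.39 × 10⁻⁵ s⁻².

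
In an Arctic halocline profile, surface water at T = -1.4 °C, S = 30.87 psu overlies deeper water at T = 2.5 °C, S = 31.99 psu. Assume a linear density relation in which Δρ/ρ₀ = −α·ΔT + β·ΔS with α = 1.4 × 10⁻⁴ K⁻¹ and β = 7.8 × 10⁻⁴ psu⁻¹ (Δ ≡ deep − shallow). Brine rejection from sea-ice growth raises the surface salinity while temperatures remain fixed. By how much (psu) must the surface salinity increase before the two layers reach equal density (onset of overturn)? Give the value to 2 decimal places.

Neutral buoyancy requires −α(T_deep − T_surf) + β(S_deep − S_surf′) = 0.
S_surf′ = S_deep − (α/β)·ΔT = 31.99 − (1.4 × 10⁻⁴/7.8 × 10⁻⁴)·(+3.9) = 31.2900 psu.
Increase required: 31.2900 − 30.87 = 0.4200 psu.

0.42 psu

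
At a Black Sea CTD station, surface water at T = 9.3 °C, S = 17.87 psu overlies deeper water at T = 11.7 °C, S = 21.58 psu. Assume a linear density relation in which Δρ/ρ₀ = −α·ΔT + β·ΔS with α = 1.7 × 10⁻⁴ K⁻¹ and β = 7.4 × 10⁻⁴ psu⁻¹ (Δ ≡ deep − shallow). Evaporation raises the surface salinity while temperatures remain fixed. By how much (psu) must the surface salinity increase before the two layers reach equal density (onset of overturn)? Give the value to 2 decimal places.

Neutral buoyancy requires −α(T_deep − T_surf) + β(S_deep − S_surf′) = 0.
S_surf′ = S_deep − (α/β)·ΔT = 21.58 − (1.7 × 10⁻⁴/7.4 × 10⁻⁴)·(+2.4) = 21.0286 psu.
Increase required: 21.0286 − 17.87 = 3.1586 psu.

3.16 psu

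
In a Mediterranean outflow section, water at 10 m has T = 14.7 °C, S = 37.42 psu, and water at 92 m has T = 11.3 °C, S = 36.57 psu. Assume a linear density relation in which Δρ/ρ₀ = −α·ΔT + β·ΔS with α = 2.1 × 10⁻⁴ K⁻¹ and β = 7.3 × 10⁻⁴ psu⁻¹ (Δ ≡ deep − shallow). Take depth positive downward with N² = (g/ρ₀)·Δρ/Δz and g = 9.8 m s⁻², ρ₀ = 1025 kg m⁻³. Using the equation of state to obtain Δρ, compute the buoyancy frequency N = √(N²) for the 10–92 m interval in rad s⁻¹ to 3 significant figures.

ΔT = -3.4 K, ΔS = -0.85 psu (deep − shallow).
Δρ/ρ₀ = −αΔT + βΔS = 7.14 × 10⁻⁴ − 6.205 × 10⁻⁴ = 9.35 × 10⁻⁵, so Δρ ≈ 0.09584 kg m⁻³.
N² = (g/ρ₀)·Δρ/Δz = g·(Δρ/ρ₀)/Δz = 9.8 × 9.35 × 10⁻⁵ / 82 = 1.1174 × 10⁻⁵ s⁻².
N = √(1.1174 × 10⁻⁵) = 3.3428 × 10⁻³ rad s⁻¹ ≈ 3.34 × 10⁻³ rad s⁻¹.

3.34 × 10⁻³ rad s⁻¹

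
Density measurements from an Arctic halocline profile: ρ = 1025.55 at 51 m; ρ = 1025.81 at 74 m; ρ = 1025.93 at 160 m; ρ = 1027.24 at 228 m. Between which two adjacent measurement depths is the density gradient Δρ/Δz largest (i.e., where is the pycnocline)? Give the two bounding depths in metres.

160–228 m

Compute the density gradient over each adjacent pair:
  51–74 m: Δρ/Δz = 0.26/23 = 0.011 kg m⁻⁴
  74–160 m: Δρ/Δz = 0.12/86 = 1.4 × 10⁻³ kg m⁻⁴
  160–228 m: Δρ/Δz = 1.31/68 = 0.019 kg m⁻⁴
The largest gradient is in the 160–228 m interval — the pycnocline.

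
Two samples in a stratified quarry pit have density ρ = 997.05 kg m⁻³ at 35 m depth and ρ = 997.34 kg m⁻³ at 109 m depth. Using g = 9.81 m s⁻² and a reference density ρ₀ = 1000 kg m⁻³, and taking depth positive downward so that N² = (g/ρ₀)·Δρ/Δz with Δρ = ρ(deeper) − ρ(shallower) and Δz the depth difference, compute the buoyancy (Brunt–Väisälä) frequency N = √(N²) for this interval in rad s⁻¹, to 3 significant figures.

6.20 × 10⁻³ rad s⁻¹

Δρ = 997.34 − 997.05 = 0.29 kg m⁻³ over Δz = 109 − 35 = 74 m.
N² = (9.81/1000) × (0.29/74) = 3.8445 × 10⁻⁵ s⁻².
N = √(3.8445 × 10⁻⁵) = 6.2004 × 10⁻³ rad s⁻¹ ≈ 6.20 × 10⁻³ rad s⁻¹.
A positive N² confirms static stability across the interval.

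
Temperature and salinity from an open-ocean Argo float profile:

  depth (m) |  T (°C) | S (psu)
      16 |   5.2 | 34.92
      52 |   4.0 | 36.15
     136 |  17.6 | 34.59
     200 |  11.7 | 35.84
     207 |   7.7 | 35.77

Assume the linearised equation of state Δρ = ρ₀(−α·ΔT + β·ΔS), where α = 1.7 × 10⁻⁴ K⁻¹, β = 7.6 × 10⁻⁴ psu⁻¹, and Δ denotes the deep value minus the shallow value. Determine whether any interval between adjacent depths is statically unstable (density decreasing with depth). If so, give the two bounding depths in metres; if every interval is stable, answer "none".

Evaluate Δρ/ρ₀ = −αΔT + βΔS across each adjacent pair:
  16–52 m: −αΔT+βΔS = −(1.7 × 10⁻⁴)(-1.2)+(7.6 × 10⁻⁴)(+1.23) = 1.1 × 10⁻³ → stable
  52–136 m: −αΔT+βΔS = −(1.7 × 10⁻⁴)(+13.6)+(7.6 × 10⁻⁴)(-1.56) = -3.5 × 10⁻³ → UNSTABLE
  136–200 m: −αΔT+βΔS = −(1.7 × 10⁻⁴)(-5.9)+(7.6 × 10⁻⁴)(+1.25) = 2.0 × 10⁻³ → stable
  200–207 m: −αΔT+βΔS = −(1.7 × 10⁻⁴)(-4.0)+(7.6 × 10⁻⁴)(-0.07) = 6.3 × 10⁻⁴ → stable
The 52–136 m interval has Δρ < 0: lighter water underlies denser water.

52–136 m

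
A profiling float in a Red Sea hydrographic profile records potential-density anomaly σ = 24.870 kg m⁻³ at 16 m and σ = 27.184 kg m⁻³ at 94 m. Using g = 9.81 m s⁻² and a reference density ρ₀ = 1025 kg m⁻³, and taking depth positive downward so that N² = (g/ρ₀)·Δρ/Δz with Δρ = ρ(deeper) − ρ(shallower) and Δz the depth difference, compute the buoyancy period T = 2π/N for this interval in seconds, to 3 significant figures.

373 s

Δρ = 1027.184 − 1024.870 = 2.314 kg m⁻³ over Δz = 94 − 16 = 78 m.
N² = (9.81/1025) × (2.314/78) = 2.8393 × 10⁻⁴ s⁻².
N = √(2.8393 × 10⁻⁴) = 0.016850 rad s⁻¹, so T = 2π/N = 372.89 s ≈ 373 s.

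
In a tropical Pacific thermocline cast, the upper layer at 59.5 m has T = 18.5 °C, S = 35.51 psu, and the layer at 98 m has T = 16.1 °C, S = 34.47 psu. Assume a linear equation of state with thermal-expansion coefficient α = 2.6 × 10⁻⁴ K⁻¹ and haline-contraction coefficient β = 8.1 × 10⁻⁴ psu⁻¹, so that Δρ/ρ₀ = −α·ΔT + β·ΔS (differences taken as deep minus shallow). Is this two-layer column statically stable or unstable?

unstable

ΔT = 16.1 − 18.5 = -2.4 K and ΔS = 34.47 − 35.51 = -1.04 psu (deep − shallow).
−αΔT = 6.24 × 10⁻⁴; βΔS = -8.424 × 10⁻⁴; sum Δρ/ρ₀ = -2.184 × 10⁻⁴.
Δρ/ρ₀ < 0, so Δρ < 0: deeper water is lighter → statically unstable; the column would overturn.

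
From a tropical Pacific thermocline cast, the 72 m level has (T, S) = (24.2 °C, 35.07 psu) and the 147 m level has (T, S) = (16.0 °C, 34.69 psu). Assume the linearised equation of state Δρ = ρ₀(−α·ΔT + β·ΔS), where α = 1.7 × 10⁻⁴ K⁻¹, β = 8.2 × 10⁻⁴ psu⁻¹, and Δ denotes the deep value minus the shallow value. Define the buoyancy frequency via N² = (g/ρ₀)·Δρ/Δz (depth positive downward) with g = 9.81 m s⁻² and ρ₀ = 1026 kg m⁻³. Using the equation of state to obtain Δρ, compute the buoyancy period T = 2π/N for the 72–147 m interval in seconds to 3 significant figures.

528 s

ΔT = -8.2 K, ΔS = -0.38 psu (deep − shallow).
Δρ/ρ₀ = −αΔT + βΔS = 1.394 × 10⁻³ − 3.116 × 10⁻⁴ = 1.0824 × 10⁻³, so Δρ ≈ 1.111 kg m⁻³.
N² = (g/ρ₀)·Δρ/Δz = g·(Δρ/ρ₀)/Δz = 9.81 × 1.0824 × 10⁻³ / 75 = 1.4158 × 10⁻⁴ s⁻².
N = √(1.4158 × 10⁻⁴) = 0.011899 rad s⁻¹ → T = 2π/N = 528.04 s ≈ 528 s.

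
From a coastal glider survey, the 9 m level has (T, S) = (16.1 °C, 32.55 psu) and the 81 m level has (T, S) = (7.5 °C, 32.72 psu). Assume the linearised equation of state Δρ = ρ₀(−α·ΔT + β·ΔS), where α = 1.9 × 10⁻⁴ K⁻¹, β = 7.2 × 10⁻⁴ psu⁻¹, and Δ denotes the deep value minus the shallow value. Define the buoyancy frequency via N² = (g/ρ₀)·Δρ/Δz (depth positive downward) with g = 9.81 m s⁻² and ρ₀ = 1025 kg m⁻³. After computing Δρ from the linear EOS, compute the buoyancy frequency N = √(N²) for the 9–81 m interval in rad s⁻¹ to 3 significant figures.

0.0155 rad s⁻¹

ΔT = -8.6 K, ΔS = +0.17 psu (deep − shallow).
Δρ/ρ₀ = −αΔT + βΔS = 1.634 × 10⁻³ + 1.224 × 10⁻⁴ = 1.7564 × 10⁻³, so Δρ ≈ 1.800 kg m⁻³.
N² = (g/ρ₀)·Δρ/Δz = g·(Δρ/ρ₀)/Δz = 9.81 × 1.7564 × 10⁻³ / 72 = 2.3931 × 10⁻⁴ s⁻².
N = √(2.3931 × 10⁻⁴) = 0.015470 rad s⁻¹ ≈ 0.0155 rad s⁻¹.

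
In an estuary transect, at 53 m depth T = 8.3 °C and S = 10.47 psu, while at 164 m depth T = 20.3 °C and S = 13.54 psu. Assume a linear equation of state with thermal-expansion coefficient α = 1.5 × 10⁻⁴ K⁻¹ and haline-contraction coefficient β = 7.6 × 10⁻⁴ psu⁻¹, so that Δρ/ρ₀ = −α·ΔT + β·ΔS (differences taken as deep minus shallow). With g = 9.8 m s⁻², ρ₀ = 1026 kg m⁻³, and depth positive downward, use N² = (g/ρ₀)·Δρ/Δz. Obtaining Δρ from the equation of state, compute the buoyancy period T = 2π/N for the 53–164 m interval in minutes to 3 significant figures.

ΔT = +12.0 K, ΔS = +3.07 psu (deep − shallow).
Δρ/ρ₀ = −αΔT + βΔS = -1.80 × 10⁻³ + 2.3332 × 10⁻³ = 5.332 × 10⁻⁴, so Δρ ≈ 0.5471 kg m⁻³.
N² = (g/ρ₀)·Δρ/Δz = g·(Δρ/ρ₀)/Δz = 9.8 × 5.332 × 10⁻⁴ / 111 = 4.7075 × 10⁻⁵ s⁻².
N = √(4.7075 × 10⁻⁵) = 6.8611 × 10⁻³ rad s⁻¹ → T = 2π/N = 915.77 s = 15.263 min ≈ 15.3 min.

15.3 min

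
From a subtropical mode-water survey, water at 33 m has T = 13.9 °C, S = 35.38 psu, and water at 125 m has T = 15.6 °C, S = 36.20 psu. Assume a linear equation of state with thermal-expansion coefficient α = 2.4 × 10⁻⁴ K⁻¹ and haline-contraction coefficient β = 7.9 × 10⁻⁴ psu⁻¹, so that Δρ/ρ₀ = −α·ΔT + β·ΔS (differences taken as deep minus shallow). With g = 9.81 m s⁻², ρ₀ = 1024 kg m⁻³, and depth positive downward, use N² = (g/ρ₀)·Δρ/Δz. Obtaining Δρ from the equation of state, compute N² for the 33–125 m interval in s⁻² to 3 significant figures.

ΔT = +1.7 K, ΔS = +0.82 psu (deep − shallow).
Δρ/ρ₀ = −αΔT + βΔS = -4.08 × 10⁻⁴ + 6.478 × 10⁻⁴ = 2.398 × 10⁻⁴, so Δρ ≈ 0.2456 kg m⁻³.
N² = (g/ρ₀)·Δρ/Δz = g·(Δρ/ρ₀)/Δz = 9.81 × 2.398 × 10⁻⁴ / 92 = 2.5570 × 10⁻⁵ s⁻² ≈ 2.56 × 10⁻⁵ s⁻².

2.56 × 10⁻⁵ s⁻²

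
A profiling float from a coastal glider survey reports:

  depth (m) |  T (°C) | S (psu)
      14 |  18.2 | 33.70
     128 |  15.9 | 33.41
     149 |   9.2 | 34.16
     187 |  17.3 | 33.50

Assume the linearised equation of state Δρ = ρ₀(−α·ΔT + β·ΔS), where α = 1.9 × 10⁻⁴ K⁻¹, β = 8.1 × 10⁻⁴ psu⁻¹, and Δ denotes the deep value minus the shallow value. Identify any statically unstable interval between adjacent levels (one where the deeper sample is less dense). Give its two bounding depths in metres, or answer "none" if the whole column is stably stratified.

Evaluate Δρ/ρ₀ = −αΔT + βΔS across each adjacent pair:
  14–128 m: −αΔT+βΔS = −(1.9 × 10⁻⁴)(-2.3)+(8.1 × 10⁻⁴)(-0.29) = 2.0 × 10⁻⁴ → stable
  128–149 m: −αΔT+βΔS = −(1.9 × 10⁻⁴)(-6.7)+(8.1 × 10⁻⁴)(+0.75) = 1.9 × 10⁻³ → stable
  149–187 m: −αΔT+βΔS = −(1.9 × 10⁻⁴)(+8.1)+(8.1 × 10⁻⁴)(-0.66) = -2.1 × 10⁻³ → UNSTABLE
The 149–187 m interval has Δρ < 0: lighter water underlies denser water.

149–187 m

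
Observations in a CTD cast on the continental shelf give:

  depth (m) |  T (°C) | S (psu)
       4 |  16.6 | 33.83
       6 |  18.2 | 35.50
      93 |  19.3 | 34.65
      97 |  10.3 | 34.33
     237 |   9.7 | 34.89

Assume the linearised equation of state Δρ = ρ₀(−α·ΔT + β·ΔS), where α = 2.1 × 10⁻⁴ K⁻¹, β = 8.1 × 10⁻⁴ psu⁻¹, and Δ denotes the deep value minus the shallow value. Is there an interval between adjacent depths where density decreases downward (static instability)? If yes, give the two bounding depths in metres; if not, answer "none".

Evaluate Δρ/ρ₀ = −αΔT + βΔS across each adjacent pair:
  4–6 m: −αΔT+βΔS = −(2.1 × 10⁻⁴)(+1.6)+(8.1 × 10⁻⁴)(+1.67) = 1.0 × 10⁻³ → stable
  6–93 m: −αΔT+βΔS = −(2.1 × 10⁻⁴)(+1.1)+(8.1 × 10⁻⁴)(-0.85) = -9.2 × 10⁻⁴ → UNSTABLE
  93–97 m: −αΔT+βΔS = −(2.1 × 10⁻⁴)(-9.0)+(8.1 × 10⁻⁴)(-0.32) = 1.6 × 10⁻³ → stable
  97–237 m: −αΔT+βΔS = −(2.1 × 10⁻⁴)(-0.6)+(8.1 × 10⁻⁴)(+0.56) = 5.8 × 10⁻⁴ → stable
The 6–93 m interval has Δρ < 0: lighter water underlies denser water.

6–93 m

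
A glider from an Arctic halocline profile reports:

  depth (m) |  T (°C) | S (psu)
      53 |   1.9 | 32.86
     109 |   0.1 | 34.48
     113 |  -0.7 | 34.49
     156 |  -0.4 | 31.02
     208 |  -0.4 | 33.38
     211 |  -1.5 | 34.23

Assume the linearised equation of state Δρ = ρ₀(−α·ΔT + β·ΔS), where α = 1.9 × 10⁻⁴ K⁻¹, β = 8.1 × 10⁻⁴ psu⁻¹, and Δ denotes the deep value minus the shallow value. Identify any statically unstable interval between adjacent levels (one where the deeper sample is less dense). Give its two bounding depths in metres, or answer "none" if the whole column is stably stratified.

113–156 m

Evaluate Δρ/ρ₀ = −αΔT + βΔS across each adjacent pair:
  53–109 m: −αΔT+βΔS = −(1.9 × 10⁻⁴)(-1.8)+(8.1 × 10⁻⁴)(+1.62) = 1.7 × 10⁻³ → stable
  109–113 m: −αΔT+βΔS = −(1.9 × 10⁻⁴)(-0.8)+(8.1 × 10⁻⁴)(+0.01) = 1.6 × 10⁻⁴ → stable
  113–156 m: −αΔT+βΔS = −(1.9 × 10⁻⁴)(+0.3)+(8.1 × 10⁻⁴)(-3.47) = -2.9 × 10⁻³ → UNSTABLE
  156–208 m: −αΔT+βΔS = −(1.9 × 10⁻⁴)(+0.0)+(8.1 × 10⁻⁴)(+2.36) = 1.9 × 10⁻³ → stable
  208–211 m: −αΔT+βΔS = −(1.9 × 10⁻⁴)(-1.1)+(8.1 × 10⁻⁴)(+0.85) = 9.0 × 10⁻⁴ → stable
The 113–156 m interval has Δρ < 0: lighter water underlies denser water.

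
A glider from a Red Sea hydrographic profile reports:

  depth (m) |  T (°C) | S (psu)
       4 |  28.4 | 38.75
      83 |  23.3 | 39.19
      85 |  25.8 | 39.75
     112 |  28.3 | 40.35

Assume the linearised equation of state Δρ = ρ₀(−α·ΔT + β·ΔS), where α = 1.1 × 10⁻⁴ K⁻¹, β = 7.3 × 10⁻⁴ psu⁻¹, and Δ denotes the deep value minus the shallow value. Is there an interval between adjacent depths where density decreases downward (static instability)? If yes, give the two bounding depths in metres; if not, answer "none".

none

Evaluate Δρ/ρ₀ = −αΔT + βΔS across each adjacent pair:
  4–83 m: −αΔT+βΔS = −(1.1 × 10⁻⁴)(-5.1)+(7.3 × 10⁻⁴)(+0.44) = 8.8 × 10⁻⁴ → stable
  83–85 m: −αΔT+βΔS = −(1.1 × 10⁻⁴)(+2.5)+(7.3 × 10⁻⁴)(+0.56) = 1.3 × 10⁻⁴ → stable
  85–112 m: −αΔT+βΔS = −(1.1 × 10⁻⁴)(+2.5)+(7.3 × 10⁻⁴)(+0.60) = 1.6 × 10⁻⁴ → stable
Every interval has Δρ > 0: the column is stably stratified throughout.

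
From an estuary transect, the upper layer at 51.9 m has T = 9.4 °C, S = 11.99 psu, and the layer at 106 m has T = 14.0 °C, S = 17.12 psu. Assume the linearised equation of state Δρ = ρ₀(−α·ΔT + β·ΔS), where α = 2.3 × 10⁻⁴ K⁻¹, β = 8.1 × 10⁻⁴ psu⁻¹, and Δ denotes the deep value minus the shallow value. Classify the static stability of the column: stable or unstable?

stable

ΔT = 14.0 − 9.4 = +4.6 K and ΔS = 17.12 − 11.99 = +5.13 psu (deep − shallow).
−αΔT = -1.058 × 10⁻³; βΔS = 4.1553 × 10⁻³; sum Δρ/ρ₀ = 3.0973 × 10⁻³.
Δρ/ρ₀ > 0, so Δρ > 0: deeper water is denser → statically stable.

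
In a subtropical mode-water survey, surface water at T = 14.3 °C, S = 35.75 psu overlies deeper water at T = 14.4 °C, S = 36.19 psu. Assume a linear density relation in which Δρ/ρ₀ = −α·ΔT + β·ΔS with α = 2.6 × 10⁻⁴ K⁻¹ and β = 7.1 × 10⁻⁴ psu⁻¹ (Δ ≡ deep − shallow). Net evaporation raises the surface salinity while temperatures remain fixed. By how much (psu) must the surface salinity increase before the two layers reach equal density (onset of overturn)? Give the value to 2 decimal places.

Neutral buoyancy requires −α(T_deep − T_surf) + β(S_deep − S_surf′) = 0.
S_surf′ = S_deep − (α/β)·ΔT = 36.19 − (2.6 × 10⁻⁴/7.1 × 10⁻⁴)·(+0.1) = 36.1534 psu.
Increase required: 36.1534 − 35.75 = 0.4034 psu.

0.40 psu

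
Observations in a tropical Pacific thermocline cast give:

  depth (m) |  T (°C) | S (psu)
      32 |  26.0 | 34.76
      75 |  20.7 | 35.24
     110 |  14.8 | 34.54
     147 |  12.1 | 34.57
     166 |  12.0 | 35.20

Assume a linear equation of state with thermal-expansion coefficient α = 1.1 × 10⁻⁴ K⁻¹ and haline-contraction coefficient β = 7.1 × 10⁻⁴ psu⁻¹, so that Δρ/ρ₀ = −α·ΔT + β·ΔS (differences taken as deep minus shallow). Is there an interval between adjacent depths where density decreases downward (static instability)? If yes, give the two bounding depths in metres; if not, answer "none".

Evaluate Δρ/ρ₀ = −αΔT + βΔS across each adjacent pair:
  32–75 m: −αΔT+βΔS = −(1.1 × 10⁻⁴)(-5.3)+(7.1 × 10⁻⁴)(+0.48) = 9.2 × 10⁻⁴ → stable
  75–110 m: −αΔT+βΔS = −(1.1 × 10⁻⁴)(-5.9)+(7.1 × 10⁻⁴)(-0.70) = 1.5 × 10⁻⁴ → stable
  110–147 m: −αΔT+βΔS = −(1.1 × 10⁻⁴)(-2.7)+(7.1 × 10⁻⁴)(+0.03) = 3.2 × 10⁻⁴ → stable
  147–166 m: −αΔT+βΔS = −(1.1 × 10⁻⁴)(-0.1)+(7.1 × 10⁻⁴)(+0.63) = 4.6 × 10⁻⁴ → stable
Every interval has Δρ > 0: the column is stably stratified throughout.

none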